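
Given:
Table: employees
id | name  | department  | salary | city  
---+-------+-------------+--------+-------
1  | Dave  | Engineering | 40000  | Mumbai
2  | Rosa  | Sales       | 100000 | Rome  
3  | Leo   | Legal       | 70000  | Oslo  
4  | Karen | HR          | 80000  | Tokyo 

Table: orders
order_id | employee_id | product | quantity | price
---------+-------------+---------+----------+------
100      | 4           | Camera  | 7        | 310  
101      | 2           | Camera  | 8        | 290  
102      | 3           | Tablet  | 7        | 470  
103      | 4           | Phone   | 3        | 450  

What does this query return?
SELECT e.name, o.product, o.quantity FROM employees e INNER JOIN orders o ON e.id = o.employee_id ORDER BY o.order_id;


Joining employees.id = orders.employee_id:
  employee Karen (id=4) -> order Camera
  employee Rosa (id=2) -> order Camera
  employee Leo (id=3) -> order Tablet
  employee Karen (id=4) -> order Phone


4 rows:
Karen, Camera, 7
Rosa, Camera, 8
Leo, Tablet, 7
Karen, Phone, 3


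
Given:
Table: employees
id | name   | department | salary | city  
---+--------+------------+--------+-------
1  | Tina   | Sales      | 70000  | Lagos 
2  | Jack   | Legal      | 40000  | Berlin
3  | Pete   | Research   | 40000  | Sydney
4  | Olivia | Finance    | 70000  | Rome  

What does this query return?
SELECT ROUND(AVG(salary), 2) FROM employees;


SUM(salary) = 220000
COUNT = 4
ROUND(AVG, 2) = ROUND(220000 / 4, 2) = 55000.0

55000.0


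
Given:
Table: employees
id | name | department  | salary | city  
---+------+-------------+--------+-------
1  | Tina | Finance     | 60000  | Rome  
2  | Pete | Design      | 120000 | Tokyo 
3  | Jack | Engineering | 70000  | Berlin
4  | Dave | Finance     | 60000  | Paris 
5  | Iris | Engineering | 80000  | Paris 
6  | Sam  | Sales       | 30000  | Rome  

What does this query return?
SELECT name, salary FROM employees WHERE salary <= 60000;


Filtering: salary <= 60000
Matching: 3 rows

3 rows:
Tina, 60000
Dave, 60000
Sam, 30000


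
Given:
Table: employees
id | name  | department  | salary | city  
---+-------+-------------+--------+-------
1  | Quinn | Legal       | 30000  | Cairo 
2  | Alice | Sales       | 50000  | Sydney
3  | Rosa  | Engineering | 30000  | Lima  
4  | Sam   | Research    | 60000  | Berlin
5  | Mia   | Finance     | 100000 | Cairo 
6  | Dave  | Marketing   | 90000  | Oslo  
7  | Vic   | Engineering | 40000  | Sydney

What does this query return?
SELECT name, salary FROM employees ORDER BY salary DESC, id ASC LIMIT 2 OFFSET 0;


Sort by salary DESC (id ASC tiebreak), then skip 0 and take 2
Rows 1 through 2

2 rows:
Mia, 100000
Dave, 90000


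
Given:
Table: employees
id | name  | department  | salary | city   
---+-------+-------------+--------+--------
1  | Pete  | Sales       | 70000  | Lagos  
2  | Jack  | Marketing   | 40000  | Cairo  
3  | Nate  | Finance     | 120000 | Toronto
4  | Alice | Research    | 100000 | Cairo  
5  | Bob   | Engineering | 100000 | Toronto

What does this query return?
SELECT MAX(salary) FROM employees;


Salaries: 70000, 40000, 120000, 100000, 100000
MAX = 120000

120000


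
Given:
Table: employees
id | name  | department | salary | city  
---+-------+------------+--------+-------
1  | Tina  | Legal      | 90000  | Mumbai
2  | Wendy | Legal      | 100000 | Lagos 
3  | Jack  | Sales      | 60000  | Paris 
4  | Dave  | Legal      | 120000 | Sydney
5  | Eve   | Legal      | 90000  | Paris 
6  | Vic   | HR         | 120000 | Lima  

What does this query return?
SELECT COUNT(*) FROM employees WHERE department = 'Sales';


Counting rows where department = 'Sales'
  Jack -> MATCH


1


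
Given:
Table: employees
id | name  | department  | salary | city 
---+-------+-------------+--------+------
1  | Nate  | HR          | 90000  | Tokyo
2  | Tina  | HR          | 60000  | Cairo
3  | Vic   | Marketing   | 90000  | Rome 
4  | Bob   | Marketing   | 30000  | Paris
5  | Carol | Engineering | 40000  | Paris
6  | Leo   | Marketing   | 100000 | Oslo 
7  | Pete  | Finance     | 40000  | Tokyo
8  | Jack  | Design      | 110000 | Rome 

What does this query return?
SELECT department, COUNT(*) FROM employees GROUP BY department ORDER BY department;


Assigning each row to its department group:
  Nate -> HR
  Tina -> HR
  Vic -> Marketing
  Bob -> Marketing
  Carol -> Engineering
  Leo -> Marketing
  Pete -> Finance
  Jack -> Design


5 groups:
Design, 1
Engineering, 1
Finance, 1
HR, 2
Marketing, 3


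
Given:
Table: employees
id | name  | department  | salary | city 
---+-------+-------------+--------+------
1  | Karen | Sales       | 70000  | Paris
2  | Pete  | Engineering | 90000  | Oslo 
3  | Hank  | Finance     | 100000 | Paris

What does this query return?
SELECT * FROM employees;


SELECT * returns all 3 rows with all columns

3 rows:
1, Karen, Sales, 70000, Paris
2, Pete, Engineering, 90000, Oslo
3, Hank, Finance, 100000, Paris


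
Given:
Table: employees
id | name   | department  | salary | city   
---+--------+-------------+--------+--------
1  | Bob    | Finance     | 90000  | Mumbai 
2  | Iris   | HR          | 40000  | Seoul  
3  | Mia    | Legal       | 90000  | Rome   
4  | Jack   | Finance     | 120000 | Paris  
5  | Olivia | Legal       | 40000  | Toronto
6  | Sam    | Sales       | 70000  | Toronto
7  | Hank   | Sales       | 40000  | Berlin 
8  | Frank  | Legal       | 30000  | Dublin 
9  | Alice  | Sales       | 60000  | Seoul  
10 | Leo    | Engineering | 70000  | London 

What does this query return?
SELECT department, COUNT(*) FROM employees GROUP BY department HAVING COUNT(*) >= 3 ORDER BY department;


Groups with count >= 3:
  Legal: 3 -> PASS
  Sales: 3 -> PASS
  Engineering: 1 -> filtered out
  Finance: 2 -> filtered out
  HR: 1 -> filtered out


2 groups:
Legal, 3
Sales, 3


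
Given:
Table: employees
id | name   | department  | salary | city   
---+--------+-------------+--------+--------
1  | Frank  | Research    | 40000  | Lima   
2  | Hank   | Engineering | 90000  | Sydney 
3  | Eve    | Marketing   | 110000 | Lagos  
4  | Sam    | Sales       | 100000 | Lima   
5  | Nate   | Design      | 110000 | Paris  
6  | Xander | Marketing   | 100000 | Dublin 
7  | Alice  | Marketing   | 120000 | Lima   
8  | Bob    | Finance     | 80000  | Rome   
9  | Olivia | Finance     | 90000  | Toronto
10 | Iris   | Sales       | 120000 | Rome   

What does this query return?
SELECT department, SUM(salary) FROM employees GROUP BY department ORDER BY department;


Summing salary within each department:
  Design: 110000 = 110000
  Engineering: 90000 = 90000
  Finance: 80000 + 90000 = 170000
  Marketing: 110000 + 100000 + 120000 = 330000
  Research: 40000 = 40000
  Sales: 100000 + 120000 = 220000


6 groups:
Design, 110000
Engineering, 90000
Finance, 170000
Marketing, 330000
Research, 40000
Sales, 220000


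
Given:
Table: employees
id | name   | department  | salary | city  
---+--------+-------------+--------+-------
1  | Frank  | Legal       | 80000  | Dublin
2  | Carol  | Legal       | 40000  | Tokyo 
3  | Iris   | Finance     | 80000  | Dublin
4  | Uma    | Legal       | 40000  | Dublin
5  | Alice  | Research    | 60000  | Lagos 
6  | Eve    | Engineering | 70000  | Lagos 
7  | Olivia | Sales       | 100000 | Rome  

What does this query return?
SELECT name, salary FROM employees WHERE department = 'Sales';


Filtering: department = 'Sales'
Matching rows: 1

1 rows:
Olivia, 100000


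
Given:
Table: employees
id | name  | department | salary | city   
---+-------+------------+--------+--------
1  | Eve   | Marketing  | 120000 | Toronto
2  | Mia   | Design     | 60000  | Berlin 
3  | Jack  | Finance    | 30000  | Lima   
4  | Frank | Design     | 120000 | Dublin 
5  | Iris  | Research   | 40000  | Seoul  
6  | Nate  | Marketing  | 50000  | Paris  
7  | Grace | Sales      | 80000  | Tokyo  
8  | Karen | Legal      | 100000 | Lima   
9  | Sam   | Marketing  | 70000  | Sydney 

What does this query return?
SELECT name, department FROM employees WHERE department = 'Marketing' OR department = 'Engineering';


Filtering: department = 'Marketing' OR 'Engineering'
Matching: 3 rows

3 rows:
Eve, Marketing
Nate, Marketing
Sam, Marketing


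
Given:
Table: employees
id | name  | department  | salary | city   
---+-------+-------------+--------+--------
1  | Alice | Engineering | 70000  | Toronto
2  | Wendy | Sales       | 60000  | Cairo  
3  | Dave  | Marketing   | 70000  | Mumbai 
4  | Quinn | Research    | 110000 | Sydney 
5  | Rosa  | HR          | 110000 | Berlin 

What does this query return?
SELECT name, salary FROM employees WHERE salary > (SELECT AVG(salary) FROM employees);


Subquery: AVG(salary) = 84000.0
Filtering: salary > 84000.0
  Quinn (110000) -> MATCH
  Rosa (110000) -> MATCH


2 rows:
Quinn, 110000
Rosa, 110000


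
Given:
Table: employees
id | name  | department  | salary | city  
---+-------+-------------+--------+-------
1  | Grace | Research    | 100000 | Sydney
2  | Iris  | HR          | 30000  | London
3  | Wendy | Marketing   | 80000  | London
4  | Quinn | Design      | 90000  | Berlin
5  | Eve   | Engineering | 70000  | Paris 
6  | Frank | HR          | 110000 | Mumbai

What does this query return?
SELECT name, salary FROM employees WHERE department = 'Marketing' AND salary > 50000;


Filtering: department = 'Marketing' AND salary > 50000
Matching: 1 rows

1 rows:
Wendy, 80000


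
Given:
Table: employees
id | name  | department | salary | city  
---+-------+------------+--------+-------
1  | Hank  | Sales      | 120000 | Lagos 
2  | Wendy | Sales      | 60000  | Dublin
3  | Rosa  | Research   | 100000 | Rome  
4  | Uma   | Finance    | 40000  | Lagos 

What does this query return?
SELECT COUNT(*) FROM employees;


COUNT(*) counts all rows

4


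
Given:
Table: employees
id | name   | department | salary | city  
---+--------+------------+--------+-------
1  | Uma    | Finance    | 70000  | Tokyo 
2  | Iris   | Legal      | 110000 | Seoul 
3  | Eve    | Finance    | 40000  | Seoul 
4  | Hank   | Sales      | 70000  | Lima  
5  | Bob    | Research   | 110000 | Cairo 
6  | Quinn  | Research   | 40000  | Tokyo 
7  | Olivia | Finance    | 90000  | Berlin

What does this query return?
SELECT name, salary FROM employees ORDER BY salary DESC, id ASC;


Sorting by salary DESC, then id ASC for ties

7 rows:
Iris, 110000
Bob, 110000
Olivia, 90000
Uma, 70000
Hank, 70000
Eve, 40000
Quinn, 40000


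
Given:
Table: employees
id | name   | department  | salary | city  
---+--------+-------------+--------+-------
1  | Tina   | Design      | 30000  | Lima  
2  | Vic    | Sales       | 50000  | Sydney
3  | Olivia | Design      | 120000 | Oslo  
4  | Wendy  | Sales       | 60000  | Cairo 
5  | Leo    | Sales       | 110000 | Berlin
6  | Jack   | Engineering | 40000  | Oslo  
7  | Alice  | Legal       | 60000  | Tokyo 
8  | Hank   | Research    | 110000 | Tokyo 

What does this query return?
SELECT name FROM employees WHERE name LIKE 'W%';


LIKE 'W%' matches names starting with 'W'
Matching: 1

1 rows:
Wendy


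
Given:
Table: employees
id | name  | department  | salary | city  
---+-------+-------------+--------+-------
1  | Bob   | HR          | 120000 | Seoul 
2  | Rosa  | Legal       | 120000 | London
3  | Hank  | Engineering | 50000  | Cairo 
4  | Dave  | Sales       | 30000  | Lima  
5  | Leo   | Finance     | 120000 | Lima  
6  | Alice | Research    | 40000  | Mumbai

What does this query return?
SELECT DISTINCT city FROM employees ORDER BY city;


All 'city' values (row order): Seoul, London, Cairo, Lima, Lima, Mumbai
Removing duplicates leaves 5 unique value(s).

5 values:
Cairo
Lima
London
Mumbai
Seoul


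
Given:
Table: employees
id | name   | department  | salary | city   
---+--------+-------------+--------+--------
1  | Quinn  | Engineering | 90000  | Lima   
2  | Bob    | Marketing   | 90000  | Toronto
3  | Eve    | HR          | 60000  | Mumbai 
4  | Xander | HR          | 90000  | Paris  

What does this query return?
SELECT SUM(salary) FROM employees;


SUM(salary) = 90000 + 90000 + 60000 + 90000 = 330000

330000


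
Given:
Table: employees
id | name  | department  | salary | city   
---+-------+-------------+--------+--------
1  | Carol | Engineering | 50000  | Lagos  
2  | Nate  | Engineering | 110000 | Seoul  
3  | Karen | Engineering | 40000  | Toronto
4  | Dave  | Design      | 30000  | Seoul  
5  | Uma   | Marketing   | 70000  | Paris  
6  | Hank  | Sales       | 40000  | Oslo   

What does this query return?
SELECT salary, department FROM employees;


Projecting columns: salary, department

6 rows:
50000, Engineering
110000, Engineering
40000, Engineering
30000, Design
70000, Marketing
40000, Sales


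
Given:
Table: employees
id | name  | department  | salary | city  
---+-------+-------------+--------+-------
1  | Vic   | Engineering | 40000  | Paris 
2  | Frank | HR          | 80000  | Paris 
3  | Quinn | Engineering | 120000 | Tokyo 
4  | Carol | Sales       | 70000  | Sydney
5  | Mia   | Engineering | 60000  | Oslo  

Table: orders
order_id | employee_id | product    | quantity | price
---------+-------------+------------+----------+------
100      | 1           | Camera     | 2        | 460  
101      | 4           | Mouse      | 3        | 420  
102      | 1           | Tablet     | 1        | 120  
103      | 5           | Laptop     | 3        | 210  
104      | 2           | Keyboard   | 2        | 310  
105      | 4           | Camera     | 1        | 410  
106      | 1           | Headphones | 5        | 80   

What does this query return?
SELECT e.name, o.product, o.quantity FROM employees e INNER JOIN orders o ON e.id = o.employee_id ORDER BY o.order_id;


Joining employees.id = orders.employee_id:
  employee Vic (id=1) -> order Camera
  employee Carol (id=4) -> order Mouse
  employee Vic (id=1) -> order Tablet
  employee Mia (id=5) -> order Laptop
  employee Frank (id=2) -> order Keyboard
  employee Carol (id=4) -> order Camera
  employee Vic (id=1) -> order Headphones


7 rows:
Vic, Camera, 2
Carol, Mouse, 3
Vic, Tablet, 1
Mia, Laptop, 3
Frank, Keyboard, 2
Carol, Camera, 1
Vic, Headphones, 5


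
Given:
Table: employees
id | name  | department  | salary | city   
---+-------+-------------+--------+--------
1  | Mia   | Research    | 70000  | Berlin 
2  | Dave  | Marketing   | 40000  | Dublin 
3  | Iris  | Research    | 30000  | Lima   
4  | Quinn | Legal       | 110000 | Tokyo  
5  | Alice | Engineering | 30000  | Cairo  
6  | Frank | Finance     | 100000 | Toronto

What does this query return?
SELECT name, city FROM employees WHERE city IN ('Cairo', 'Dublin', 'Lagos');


Filtering: city IN ('Cairo', 'Dublin', 'Lagos')
Matching: 2 rows

2 rows:
Dave, Dublin
Alice, Cairo


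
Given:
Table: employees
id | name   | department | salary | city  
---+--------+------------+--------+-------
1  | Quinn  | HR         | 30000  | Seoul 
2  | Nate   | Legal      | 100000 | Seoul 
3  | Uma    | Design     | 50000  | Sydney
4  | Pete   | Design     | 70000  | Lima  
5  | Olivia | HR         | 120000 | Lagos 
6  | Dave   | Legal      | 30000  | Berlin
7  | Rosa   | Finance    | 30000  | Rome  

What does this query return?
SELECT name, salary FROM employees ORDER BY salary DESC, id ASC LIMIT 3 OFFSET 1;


Sort by salary DESC (id ASC tiebreak), then skip 1 and take 3
Rows 2 through 4

3 rows:
Nate, 100000
Pete, 70000
Uma, 50000


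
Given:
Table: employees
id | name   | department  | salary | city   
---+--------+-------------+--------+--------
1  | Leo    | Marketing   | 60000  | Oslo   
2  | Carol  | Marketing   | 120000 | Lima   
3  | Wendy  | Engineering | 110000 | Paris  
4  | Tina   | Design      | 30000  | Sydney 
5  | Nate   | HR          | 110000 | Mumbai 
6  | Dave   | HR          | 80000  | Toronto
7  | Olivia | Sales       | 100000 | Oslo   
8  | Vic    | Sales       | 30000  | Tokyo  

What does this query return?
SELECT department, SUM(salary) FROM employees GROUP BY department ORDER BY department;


Summing salary within each department:
  Design: 30000 = 30000
  Engineering: 110000 = 110000
  HR: 110000 + 80000 = 190000
  Marketing: 60000 + 120000 = 180000
  Sales: 100000 + 30000 = 130000


5 groups:
Design, 30000
Engineering, 110000
HR, 190000
Marketing, 180000
Sales, 130000


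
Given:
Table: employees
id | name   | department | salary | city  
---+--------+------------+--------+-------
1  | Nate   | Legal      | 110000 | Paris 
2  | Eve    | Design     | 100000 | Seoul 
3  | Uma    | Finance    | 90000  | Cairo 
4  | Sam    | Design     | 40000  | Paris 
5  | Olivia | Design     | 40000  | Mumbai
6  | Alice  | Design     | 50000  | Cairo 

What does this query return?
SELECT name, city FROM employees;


Projecting columns: name, city

6 rows:
Nate, Paris
Eve, Seoul
Uma, Cairo
Sam, Paris
Olivia, Mumbai
Alice, Cairo


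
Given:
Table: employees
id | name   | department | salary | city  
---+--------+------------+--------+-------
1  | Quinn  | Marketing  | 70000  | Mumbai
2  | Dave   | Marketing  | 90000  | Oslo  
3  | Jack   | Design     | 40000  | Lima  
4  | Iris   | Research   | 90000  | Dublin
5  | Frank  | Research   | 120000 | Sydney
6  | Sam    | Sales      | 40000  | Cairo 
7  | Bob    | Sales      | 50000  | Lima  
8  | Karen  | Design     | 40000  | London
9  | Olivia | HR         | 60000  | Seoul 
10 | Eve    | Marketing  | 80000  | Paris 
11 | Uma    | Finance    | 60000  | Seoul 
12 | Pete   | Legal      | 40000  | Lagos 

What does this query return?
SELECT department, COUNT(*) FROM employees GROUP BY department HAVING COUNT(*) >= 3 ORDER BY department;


Groups with count >= 3:
  Marketing: 3 -> PASS
  Design: 2 -> filtered out
  Finance: 1 -> filtered out
  HR: 1 -> filtered out
  Legal: 1 -> filtered out
  Research: 2 -> filtered out
  Sales: 2 -> filtered out


1 groups:
Marketing, 3


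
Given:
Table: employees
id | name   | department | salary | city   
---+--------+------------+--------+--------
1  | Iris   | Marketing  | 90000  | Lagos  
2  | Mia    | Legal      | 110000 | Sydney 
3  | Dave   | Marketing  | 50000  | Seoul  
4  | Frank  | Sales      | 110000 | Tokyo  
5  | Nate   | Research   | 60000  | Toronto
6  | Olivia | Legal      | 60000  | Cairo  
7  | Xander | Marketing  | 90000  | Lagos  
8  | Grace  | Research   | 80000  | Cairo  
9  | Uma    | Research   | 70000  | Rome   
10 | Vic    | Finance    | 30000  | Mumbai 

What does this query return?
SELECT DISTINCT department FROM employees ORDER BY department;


All 'department' values (row order): Marketing, Legal, Marketing, Sales, Research, Legal, Marketing, Research, Research, Finance
Removing duplicates leaves 5 unique value(s).

5 values:
Finance
Legal
Marketing
Research
Sales


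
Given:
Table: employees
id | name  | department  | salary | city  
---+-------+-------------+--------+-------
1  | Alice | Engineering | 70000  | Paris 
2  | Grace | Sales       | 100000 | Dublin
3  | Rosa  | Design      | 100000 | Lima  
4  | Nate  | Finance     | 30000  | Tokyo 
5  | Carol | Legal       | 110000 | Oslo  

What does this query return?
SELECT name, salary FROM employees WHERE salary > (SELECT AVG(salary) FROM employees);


Subquery: AVG(salary) = 82000.0
Filtering: salary > 82000.0
  Grace (100000) -> MATCH
  Rosa (100000) -> MATCH
  Carol (110000) -> MATCH


3 rows:
Grace, 100000
Rosa, 100000
Carol, 110000


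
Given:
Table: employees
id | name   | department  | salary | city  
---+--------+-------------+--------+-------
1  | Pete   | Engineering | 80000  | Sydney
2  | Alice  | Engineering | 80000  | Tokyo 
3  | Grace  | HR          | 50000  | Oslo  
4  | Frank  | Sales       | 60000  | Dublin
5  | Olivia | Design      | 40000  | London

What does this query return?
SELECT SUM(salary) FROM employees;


SUM(salary) = 80000 + 80000 + 50000 + 60000 + 40000 = 310000

310000


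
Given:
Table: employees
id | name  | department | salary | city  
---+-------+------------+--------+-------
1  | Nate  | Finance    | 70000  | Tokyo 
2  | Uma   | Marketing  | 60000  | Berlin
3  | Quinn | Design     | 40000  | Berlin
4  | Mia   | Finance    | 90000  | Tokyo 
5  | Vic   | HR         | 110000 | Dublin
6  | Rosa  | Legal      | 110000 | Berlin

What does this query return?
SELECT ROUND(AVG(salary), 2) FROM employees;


SUM(salary) = 480000
COUNT = 6
ROUND(AVG, 2) = ROUND(480000 / 6, 2) = 80000.0

80000.0


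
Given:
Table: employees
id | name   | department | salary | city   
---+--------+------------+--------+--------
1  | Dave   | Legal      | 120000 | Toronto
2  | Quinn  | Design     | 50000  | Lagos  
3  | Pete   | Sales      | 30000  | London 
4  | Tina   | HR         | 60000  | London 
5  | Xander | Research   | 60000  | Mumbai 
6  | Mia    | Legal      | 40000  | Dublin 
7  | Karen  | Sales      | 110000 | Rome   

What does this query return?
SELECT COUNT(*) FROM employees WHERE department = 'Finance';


Counting rows where department = 'Finance'


0


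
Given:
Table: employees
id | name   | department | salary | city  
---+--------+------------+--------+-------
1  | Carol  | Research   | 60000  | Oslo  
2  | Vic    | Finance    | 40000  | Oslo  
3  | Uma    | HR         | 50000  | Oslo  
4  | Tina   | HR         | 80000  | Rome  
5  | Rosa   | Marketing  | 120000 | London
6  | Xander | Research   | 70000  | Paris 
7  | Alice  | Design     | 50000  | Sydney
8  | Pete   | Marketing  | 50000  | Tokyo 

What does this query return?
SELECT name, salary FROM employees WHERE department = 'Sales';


Filtering: department = 'Sales'
Matching rows: 0

Empty result set (0 rows)


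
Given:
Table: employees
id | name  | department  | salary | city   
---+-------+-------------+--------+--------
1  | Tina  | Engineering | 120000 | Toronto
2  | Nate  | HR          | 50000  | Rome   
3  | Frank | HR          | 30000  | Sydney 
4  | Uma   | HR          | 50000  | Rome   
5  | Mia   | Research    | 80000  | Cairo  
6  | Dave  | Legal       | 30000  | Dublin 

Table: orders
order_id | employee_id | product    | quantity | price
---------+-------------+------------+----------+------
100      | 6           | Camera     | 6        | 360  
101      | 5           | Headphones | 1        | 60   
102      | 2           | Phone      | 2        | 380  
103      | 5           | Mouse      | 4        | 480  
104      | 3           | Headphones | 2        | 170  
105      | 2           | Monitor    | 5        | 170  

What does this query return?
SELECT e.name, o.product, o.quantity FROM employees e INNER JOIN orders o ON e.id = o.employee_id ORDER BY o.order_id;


Joining employees.id = orders.employee_id:
  employee Dave (id=6) -> order Camera
  employee Mia (id=5) -> order Headphones
  employee Nate (id=2) -> order Phone
  employee Mia (id=5) -> order Mouse
  employee Frank (id=3) -> order Headphones
  employee Nate (id=2) -> order Monitor


6 rows:
Dave, Camera, 6
Mia, Headphones, 1
Nate, Phone, 2
Mia, Mouse, 4
Frank, Headphones, 2
Nate, Monitor, 5


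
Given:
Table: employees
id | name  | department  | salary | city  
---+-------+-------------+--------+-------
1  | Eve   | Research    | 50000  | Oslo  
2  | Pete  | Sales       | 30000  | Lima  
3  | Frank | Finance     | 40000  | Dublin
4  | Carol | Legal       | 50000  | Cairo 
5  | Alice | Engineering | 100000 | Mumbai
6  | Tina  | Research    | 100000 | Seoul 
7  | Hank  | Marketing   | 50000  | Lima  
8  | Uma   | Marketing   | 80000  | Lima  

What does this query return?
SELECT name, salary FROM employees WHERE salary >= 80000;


Filtering: salary >= 80000
Matching: 3 rows

3 rows:
Alice, 100000
Tina, 100000
Uma, 80000


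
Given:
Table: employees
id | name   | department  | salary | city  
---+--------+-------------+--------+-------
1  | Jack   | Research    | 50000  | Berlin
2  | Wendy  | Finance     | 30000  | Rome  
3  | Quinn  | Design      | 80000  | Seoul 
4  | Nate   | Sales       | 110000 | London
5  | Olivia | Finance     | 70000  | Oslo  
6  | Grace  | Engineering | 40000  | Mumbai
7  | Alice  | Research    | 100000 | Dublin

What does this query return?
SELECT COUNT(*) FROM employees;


COUNT(*) counts all rows

7


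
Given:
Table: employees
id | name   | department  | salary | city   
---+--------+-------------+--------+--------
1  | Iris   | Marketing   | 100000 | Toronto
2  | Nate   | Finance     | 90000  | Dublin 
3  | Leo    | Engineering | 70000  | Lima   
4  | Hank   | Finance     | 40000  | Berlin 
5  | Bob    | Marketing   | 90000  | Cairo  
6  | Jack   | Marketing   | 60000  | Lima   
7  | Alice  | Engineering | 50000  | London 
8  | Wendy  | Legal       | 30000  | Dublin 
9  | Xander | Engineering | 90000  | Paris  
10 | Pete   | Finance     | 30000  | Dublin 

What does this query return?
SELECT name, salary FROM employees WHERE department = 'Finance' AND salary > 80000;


Filtering: department = 'Finance' AND salary > 80000
Matching: 1 rows

1 rows:
Nate, 90000


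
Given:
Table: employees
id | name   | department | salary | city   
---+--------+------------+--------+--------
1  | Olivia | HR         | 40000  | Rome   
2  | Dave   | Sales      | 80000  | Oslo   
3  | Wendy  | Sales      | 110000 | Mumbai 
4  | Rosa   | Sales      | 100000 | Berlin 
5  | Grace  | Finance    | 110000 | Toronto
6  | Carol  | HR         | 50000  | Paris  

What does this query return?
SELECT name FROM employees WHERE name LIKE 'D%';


LIKE 'D%' matches names starting with 'D'
Matching: 1

1 rows:
Dave


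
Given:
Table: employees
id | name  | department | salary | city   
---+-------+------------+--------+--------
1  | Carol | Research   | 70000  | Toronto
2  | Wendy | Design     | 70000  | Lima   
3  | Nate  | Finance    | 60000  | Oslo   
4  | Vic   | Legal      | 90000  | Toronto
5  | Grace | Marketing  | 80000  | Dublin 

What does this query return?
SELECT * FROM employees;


SELECT * returns all 5 rows with all columns

5 rows:
1, Carol, Research, 70000, Toronto
2, Wendy, Design, 70000, Lima
3, Nate, Finance, 60000, Oslo
4, Vic, Legal, 90000, Toronto
5, Grace, Marketing, 80000, Dublin


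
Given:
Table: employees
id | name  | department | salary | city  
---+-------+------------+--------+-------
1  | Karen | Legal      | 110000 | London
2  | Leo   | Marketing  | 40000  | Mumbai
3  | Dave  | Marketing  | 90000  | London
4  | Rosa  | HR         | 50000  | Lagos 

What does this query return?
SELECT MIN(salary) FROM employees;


Salaries: 110000, 40000, 90000, 50000
MIN = 40000

40000


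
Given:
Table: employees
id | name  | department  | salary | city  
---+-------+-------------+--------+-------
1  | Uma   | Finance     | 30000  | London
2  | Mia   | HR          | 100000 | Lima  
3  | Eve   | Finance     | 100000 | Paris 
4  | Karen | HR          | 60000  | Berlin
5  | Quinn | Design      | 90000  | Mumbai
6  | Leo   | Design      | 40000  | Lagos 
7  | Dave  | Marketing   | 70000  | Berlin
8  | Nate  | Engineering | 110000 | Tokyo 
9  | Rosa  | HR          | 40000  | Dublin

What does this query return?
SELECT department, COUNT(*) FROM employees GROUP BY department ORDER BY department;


Assigning each row to its department group:
  Uma -> Finance
  Mia -> HR
  Eve -> Finance
  Karen -> HR
  Quinn -> Design
  Leo -> Design
  Dave -> Marketing
  Nate -> Engineering
  Rosa -> HR


5 groups:
Design, 2
Engineering, 1
Finance, 2
HR, 3
Marketing, 1


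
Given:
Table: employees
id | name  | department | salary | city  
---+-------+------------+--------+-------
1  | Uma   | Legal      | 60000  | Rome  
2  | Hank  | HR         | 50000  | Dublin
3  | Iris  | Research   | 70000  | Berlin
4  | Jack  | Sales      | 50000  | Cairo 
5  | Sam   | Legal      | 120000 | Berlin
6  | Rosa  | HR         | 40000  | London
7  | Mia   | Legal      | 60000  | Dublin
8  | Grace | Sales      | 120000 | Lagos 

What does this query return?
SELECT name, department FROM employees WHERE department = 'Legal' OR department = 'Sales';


Filtering: department = 'Legal' OR 'Sales'
Matching: 5 rows

5 rows:
Uma, Legal
Jack, Sales
Sam, Legal
Mia, Legal
Grace, Sales


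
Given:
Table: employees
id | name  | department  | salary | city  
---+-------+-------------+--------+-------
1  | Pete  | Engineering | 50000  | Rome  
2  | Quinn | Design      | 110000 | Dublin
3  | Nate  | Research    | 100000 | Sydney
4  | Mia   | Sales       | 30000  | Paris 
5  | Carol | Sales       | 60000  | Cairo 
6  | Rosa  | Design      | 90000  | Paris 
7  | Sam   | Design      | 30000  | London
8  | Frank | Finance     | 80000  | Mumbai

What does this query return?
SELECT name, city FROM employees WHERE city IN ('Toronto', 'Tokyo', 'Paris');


Filtering: city IN ('Toronto', 'Tokyo', 'Paris')
Matching: 2 rows

2 rows:
Mia, Paris
Rosa, Paris


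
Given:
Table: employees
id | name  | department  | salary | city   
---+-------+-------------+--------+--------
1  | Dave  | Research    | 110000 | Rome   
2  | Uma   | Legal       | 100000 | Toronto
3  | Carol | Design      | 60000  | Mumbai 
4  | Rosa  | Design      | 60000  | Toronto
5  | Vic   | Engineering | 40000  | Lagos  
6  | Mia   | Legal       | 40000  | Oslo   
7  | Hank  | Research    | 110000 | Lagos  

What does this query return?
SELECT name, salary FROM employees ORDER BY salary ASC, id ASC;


Sorting by salary ASC, then id ASC for ties

7 rows:
Vic, 40000
Mia, 40000
Carol, 60000
Rosa, 60000
Uma, 100000
Dave, 110000
Hank, 110000


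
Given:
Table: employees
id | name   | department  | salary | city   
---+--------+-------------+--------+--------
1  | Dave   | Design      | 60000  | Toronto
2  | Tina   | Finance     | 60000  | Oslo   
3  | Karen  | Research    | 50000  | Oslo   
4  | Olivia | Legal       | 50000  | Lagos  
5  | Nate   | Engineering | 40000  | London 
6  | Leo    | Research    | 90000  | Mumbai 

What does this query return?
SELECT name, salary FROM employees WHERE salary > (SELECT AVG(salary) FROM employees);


Subquery: AVG(salary) = 58333.33
Filtering: salary > 58333.33
  Dave (60000) -> MATCH
  Tina (60000) -> MATCH
  Leo (90000) -> MATCH


3 rows:
Dave, 60000
Tina, 60000
Leo, 90000


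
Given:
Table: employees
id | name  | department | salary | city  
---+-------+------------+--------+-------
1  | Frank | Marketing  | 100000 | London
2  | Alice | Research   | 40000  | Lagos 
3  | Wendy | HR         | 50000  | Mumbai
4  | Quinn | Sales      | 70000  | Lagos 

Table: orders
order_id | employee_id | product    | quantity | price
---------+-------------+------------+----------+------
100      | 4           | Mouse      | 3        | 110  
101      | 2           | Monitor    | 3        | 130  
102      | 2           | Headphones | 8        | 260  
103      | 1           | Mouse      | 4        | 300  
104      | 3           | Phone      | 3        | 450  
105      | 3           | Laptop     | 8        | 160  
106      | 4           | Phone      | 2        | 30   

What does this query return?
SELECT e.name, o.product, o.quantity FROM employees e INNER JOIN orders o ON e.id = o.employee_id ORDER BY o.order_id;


Joining employees.id = orders.employee_id:
  employee Quinn (id=4) -> order Mouse
  employee Alice (id=2) -> order Monitor
  employee Alice (id=2) -> order Headphones
  employee Frank (id=1) -> order Mouse
  employee Wendy (id=3) -> order Phone
  employee Wendy (id=3) -> order Laptop
  employee Quinn (id=4) -> order Phone


7 rows:
Quinn, Mouse, 3
Alice, Monitor, 3
Alice, Headphones, 8
Frank, Mouse, 4
Wendy, Phone, 3
Wendy, Laptop, 8
Quinn, Phone, 2


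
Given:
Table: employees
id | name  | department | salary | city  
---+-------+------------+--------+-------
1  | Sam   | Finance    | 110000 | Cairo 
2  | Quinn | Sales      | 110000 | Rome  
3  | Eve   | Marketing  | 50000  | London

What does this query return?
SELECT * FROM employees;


SELECT * returns all 3 rows with all columns

3 rows:
1, Sam, Finance, 110000, Cairo
2, Quinn, Sales, 110000, Rome
3, Eve, Marketing, 50000, London


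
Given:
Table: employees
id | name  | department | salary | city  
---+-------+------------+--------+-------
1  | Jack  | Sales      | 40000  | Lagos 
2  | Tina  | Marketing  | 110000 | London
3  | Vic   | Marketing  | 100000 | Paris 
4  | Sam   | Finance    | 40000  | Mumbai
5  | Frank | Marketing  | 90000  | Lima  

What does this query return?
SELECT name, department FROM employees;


Projecting columns: name, department

5 rows:
Jack, Sales
Tina, Marketing
Vic, Marketing
Sam, Finance
Frank, Marketing


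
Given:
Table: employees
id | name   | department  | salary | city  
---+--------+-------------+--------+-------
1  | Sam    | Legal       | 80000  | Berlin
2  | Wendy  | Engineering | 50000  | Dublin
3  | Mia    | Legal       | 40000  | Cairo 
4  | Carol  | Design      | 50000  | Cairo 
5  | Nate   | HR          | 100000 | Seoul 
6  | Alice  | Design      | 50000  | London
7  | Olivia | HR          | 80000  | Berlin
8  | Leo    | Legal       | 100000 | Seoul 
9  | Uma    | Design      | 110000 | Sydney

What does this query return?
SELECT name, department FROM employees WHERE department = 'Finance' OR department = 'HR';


Filtering: department = 'Finance' OR 'HR'
Matching: 2 rows

2 rows:
Nate, HR
Olivia, HR


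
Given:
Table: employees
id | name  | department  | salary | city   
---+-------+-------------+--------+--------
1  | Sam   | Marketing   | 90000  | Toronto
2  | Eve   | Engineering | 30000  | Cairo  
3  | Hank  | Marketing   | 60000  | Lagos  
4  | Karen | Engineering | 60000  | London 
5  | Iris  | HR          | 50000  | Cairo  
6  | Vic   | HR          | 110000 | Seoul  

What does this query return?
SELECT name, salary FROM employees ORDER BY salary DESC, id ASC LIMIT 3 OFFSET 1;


Sort by salary DESC (id ASC tiebreak), then skip 1 and take 3
Rows 2 through 4

3 rows:
Sam, 90000
Hank, 60000
Karen, 60000


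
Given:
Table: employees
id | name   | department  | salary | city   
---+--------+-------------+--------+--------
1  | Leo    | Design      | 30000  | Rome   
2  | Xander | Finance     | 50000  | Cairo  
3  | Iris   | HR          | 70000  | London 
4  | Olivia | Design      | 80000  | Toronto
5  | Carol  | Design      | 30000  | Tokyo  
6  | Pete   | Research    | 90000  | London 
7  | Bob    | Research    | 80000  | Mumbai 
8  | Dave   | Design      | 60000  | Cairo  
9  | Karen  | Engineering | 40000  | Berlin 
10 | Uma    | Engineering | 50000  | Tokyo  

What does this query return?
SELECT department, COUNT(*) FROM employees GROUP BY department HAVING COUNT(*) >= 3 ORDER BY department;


Groups with count >= 3:
  Design: 4 -> PASS
  Engineering: 2 -> filtered out
  Finance: 1 -> filtered out
  HR: 1 -> filtered out
  Research: 2 -> filtered out


1 groups:
Design, 4


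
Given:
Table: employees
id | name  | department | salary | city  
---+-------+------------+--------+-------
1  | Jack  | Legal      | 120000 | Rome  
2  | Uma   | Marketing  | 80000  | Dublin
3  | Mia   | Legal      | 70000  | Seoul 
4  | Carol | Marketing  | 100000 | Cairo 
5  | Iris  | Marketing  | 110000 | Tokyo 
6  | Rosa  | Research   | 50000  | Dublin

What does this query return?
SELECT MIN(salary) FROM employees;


Salaries: 120000, 80000, 70000, 100000, 110000, 50000
MIN = 50000

50000


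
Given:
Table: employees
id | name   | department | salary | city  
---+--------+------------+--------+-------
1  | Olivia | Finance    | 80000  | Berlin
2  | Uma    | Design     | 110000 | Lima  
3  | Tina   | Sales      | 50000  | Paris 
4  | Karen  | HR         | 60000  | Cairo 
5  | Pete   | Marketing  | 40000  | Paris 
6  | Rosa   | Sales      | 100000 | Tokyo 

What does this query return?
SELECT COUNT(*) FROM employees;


COUNT(*) counts all rows

6


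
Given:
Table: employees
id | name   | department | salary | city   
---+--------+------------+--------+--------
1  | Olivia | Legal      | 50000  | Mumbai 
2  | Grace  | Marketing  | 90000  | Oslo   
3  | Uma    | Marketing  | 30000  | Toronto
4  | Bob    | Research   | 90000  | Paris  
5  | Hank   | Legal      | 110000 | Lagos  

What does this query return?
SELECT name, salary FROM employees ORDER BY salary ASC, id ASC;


Sorting by salary ASC, then id ASC for ties

5 rows:
Uma, 30000
Olivia, 50000
Grace, 90000
Bob, 90000
Hank, 110000


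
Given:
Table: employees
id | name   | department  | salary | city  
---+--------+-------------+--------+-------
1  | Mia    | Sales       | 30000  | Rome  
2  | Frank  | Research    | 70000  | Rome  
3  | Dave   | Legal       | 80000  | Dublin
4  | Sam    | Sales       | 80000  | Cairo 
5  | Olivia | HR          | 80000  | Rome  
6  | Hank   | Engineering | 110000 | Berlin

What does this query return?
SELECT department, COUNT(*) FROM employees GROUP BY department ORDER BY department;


Assigning each row to its department group:
  Mia -> Sales
  Frank -> Research
  Dave -> Legal
  Sam -> Sales
  Olivia -> HR
  Hank -> Engineering


5 groups:
Engineering, 1
HR, 1
Legal, 1
Research, 1
Sales, 2


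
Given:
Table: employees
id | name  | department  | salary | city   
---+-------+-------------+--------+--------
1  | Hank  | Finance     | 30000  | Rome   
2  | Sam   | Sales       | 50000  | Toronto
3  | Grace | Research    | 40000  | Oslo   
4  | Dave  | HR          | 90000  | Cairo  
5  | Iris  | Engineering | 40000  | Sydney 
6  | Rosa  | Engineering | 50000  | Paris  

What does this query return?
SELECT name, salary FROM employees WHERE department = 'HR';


Filtering: department = 'HR'
Matching rows: 1

1 rows:
Dave, 90000


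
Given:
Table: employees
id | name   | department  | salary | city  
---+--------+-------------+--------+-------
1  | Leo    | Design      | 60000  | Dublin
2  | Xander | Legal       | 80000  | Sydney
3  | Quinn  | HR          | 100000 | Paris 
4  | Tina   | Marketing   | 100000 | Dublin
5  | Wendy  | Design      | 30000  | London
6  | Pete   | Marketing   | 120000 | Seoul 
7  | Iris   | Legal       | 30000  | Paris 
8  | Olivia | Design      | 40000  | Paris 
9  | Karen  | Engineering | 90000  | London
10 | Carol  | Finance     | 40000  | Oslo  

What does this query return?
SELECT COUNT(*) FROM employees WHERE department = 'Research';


Counting rows where department = 'Research'


0


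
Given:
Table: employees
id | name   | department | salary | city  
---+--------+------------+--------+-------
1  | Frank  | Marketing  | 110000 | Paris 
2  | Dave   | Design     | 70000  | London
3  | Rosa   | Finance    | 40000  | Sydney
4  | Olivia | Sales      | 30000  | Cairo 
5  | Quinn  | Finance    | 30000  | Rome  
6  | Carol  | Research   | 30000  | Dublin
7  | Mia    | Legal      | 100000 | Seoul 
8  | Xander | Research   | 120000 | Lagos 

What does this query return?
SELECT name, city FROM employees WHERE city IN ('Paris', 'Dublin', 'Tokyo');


Filtering: city IN ('Paris', 'Dublin', 'Tokyo')
Matching: 2 rows

2 rows:
Frank, Paris
Carol, Dublin


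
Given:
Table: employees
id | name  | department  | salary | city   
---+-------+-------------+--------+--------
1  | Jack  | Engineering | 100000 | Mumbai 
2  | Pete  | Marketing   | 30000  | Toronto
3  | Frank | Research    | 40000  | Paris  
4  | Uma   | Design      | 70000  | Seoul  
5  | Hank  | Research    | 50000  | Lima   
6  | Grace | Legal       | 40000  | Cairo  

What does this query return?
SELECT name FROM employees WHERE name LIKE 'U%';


LIKE 'U%' matches names starting with 'U'
Matching: 1

1 rows:
Uma


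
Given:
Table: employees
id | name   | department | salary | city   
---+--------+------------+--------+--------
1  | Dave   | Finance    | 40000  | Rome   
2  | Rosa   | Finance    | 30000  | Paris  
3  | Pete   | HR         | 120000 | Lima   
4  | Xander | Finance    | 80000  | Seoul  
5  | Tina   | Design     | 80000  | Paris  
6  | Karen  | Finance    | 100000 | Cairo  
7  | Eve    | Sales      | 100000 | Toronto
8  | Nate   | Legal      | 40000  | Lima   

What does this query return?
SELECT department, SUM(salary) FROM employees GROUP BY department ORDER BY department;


Summing salary within each department:
  Design: 80000 = 80000
  Finance: 40000 + 30000 + 80000 + 100000 = 250000
  HR: 120000 = 120000
  Legal: 40000 = 40000
  Sales: 100000 = 100000


5 groups:
Design, 80000
Finance, 250000
HR, 120000
Legal, 40000
Sales, 100000


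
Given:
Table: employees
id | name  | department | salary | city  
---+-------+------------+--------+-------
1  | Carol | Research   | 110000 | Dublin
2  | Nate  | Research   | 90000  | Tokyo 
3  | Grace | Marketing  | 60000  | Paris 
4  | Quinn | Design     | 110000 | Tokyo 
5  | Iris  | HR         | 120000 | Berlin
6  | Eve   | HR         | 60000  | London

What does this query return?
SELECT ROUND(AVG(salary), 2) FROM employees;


SUM(salary) = 550000
COUNT = 6
ROUND(AVG, 2) = ROUND(550000 / 6, 2) = 91666.67

91666.67
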